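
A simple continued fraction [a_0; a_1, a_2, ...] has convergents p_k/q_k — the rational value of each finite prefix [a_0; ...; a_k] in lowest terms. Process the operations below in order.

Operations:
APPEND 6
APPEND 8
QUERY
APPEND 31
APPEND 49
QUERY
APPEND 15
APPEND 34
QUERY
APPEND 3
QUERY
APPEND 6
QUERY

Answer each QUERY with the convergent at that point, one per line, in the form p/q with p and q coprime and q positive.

APPEND 6: p_0 = 6·1 + 0 = 6, q_0 = 6·0 + 1 = 1 → 6/1
APPEND 8: p_1 = 8·6 + 1 = 49, q_1 = 8·1 + 0 = 8 → 49/8
APPEND 31: p_2 = 31·49 + 6 = 1525, q_2 = 31·8 + 1 = 249 → 1525/249
APPEND 49: p_3 = 49·1525 + 49 = 74774, q_3 = 49·249 + 8 = 12209 → 74774/12209
APPEND 15: p_4 = 15·74774 + 1525 = 1123135, q_4 = 15·12209 + 249 = 183384 → 1123135/183384
APPEND 34: p_5 = 34·1123135 + 74774 = 38261364, q_5 = 34·183384 + 12209 = 6247265 → 38261364/6247265
APPEND 3: p_6 = 3·38261364 + 1123135 = 115907227, q_6 = 3·6247265 + 183384 = 18925179 → 115907227/18925179
APPEND 6: p_7 = 6·115907227 + 38261364 = 733704726, q_7 = 6·18925179 + 6247265 = 119798339 → 733704726/119798339

49/8
74774/12209
38261364/6247265
115907227/18925179
733704726/119798339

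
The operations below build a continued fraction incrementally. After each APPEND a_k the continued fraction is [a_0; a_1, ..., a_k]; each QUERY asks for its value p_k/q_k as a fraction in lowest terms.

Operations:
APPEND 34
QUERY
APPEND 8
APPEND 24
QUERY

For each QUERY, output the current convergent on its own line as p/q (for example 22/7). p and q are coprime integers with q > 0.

APPEND 34: p_0 = 34·1 + 0 = 34, q_0 = 34·0 + 1 = 1 → 34/1
APPEND 8: p_1 = 8·34 + 1 = 273, q_1 = 8·1 + 0 = 8 → 273/8
APPEND 24: p_2 = 24·273 + 34 = 6586, q_2 = 24·8 + 1 = 193 → 6586/193

34/1
6586/193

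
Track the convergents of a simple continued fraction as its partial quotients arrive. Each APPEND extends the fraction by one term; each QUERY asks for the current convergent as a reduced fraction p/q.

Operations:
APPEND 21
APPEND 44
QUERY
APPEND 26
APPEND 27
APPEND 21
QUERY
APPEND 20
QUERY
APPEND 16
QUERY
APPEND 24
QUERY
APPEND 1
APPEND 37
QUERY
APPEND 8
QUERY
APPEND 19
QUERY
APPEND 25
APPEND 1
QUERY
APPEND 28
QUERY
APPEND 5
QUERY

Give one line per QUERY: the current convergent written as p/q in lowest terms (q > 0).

925/44
13691753/651284
274485902/13056639
4405466185/209557508
106005674342/5042436831
4191217873841/199366227374
33640154131255/1600181813331
643354146367686/30602820680663
16760847959691091/797273519510569
485421236684673953/23090329245125838
2443867031383060856/116248919745139759

APPEND 21: p_0 = 21·1 + 0 = 21, q_0 = 21·0 + 1 = 1 → 21/1
APPEND 44: p_1 = 44·21 + 1 = 925, q_1 = 44·1 + 0 = 44 → 925/44
APPEND 26: p_2 = 26·925 + 21 = 24071, q_2 = 26·44 + 1 = 1145 → 24071/1145
APPEND 27: p_3 = 27·24071 + 925 = 650842, q_3 = 27·1145 + 44 = 30959 → 650842/30959
APPEND 21: p_4 = 21·650842 + 24071 = 13691753, q_4 = 21·30959 + 1145 = 651284 → 13691753/651284
APPEND 20: p_5 = 20·13691753 + 650842 = 274485902, q_5 = 20·651284 + 30959 = 13056639 → 274485902/13056639
APPEND 16: p_6 = 16·274485902 + 13691753 = 4405466185, q_6 = 16·13056639 + 651284 = 209557508 → 4405466185/209557508
APPEND 24: p_7 = 24·4405466185 + 274485902 = 106005674342, q_7 = 24·209557508 + 13056639 = 5042436831 → 106005674342/5042436831
APPEND 1: p_8 = 1·106005674342 + 4405466185 = 110411140527, q_8 = 1·5042436831 + 209557508 = 5251994339 → 110411140527/5251994339
APPEND 37: p_9 = 37·110411140527 + 106005674342 = 4191217873841, q_9 = 37·5251994339 + 5042436831 = 199366227374 → 4191217873841/199366227374
APPEND 8: p_10 = 8·4191217873841 + 110411140527 = 33640154131255, q_10 = 8·199366227374 + 5251994339 = 1600181813331 → 33640154131255/1600181813331
APPEND 19: p_11 = 19·33640154131255 + 4191217873841 = 643354146367686, q_11 = 19·1600181813331 + 199366227374 = 30602820680663 → 643354146367686/30602820680663
APPEND 25: p_12 = 25·643354146367686 + 33640154131255 = 16117493813323405, q_12 = 25·30602820680663 + 1600181813331 = 766670698829906 → 16117493813323405/766670698829906
APPEND 1: p_13 = 1·16117493813323405 + 643354146367686 = 16760847959691091, q_13 = 1·766670698829906 + 30602820680663 = 797273519510569 → 16760847959691091/797273519510569
APPEND 28: p_14 = 28·16760847959691091 + 16117493813323405 = 485421236684673953, q_14 = 28·797273519510569 + 766670698829906 = 23090329245125838 → 485421236684673953/23090329245125838
APPEND 5: p_15 = 5·485421236684673953 + 16760847959691091 = 2443867031383060856, q_15 = 5·23090329245125838 + 797273519510569 = 116248919745139759 → 2443867031383060856/116248919745139759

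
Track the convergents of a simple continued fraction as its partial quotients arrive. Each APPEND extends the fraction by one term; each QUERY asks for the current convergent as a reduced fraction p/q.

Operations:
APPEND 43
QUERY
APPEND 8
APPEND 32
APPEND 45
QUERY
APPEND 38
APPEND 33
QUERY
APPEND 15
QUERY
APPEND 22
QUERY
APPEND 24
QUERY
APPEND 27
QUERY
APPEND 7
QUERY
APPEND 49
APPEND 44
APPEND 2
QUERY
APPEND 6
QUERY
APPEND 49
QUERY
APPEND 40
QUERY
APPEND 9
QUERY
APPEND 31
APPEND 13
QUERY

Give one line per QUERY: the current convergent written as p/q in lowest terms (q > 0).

APPEND 43: p_0 = 43·1 + 0 = 43, q_0 = 43·0 + 1 = 1 → 43/1
APPEND 8: p_1 = 8·43 + 1 = 345, q_1 = 8·1 + 0 = 8 → 345/8
APPEND 32: p_2 = 32·345 + 43 = 11083, q_2 = 32·8 + 1 = 257 → 11083/257
APPEND 45: p_3 = 45·11083 + 345 = 499080, q_3 = 45·257 + 8 = 11573 → 499080/11573
APPEND 38: p_4 = 38·499080 + 11083 = 18976123, q_4 = 38·11573 + 257 = 440031 → 18976123/440031
APPEND 33: p_5 = 33·18976123 + 499080 = 626711139, q_5 = 33·440031 + 11573 = 14532596 → 626711139/14532596
APPEND 15: p_6 = 15·626711139 + 18976123 = 9419643208, q_6 = 15·14532596 + 440031 = 218428971 → 9419643208/218428971
APPEND 22: p_7 = 22·9419643208 + 626711139 = 207858861715, q_7 = 22·218428971 + 14532596 = 4819969958 → 207858861715/4819969958
APPEND 24: p_8 = 24·207858861715 + 9419643208 = 4998032324368, q_8 = 24·4819969958 + 218428971 = 115897707963 → 4998032324368/115897707963
APPEND 27: p_9 = 27·4998032324368 + 207858861715 = 135154731619651, q_9 = 27·115897707963 + 4819969958 = 3134058084959 → 135154731619651/3134058084959
APPEND 7: p_10 = 7·135154731619651 + 4998032324368 = 951081153661925, q_10 = 7·3134058084959 + 115897707963 = 22054304302676 → 951081153661925/22054304302676
APPEND 49: p_11 = 49·951081153661925 + 135154731619651 = 46738131261053976, q_11 = 49·22054304302676 + 3134058084959 = 1083794968916083 → 46738131261053976/1083794968916083
APPEND 44: p_12 = 44·46738131261053976 + 951081153661925 = 2057428856640036869, q_12 = 44·1083794968916083 + 22054304302676 = 47709032936610328 → 2057428856640036869/47709032936610328
APPEND 2: p_13 = 2·2057428856640036869 + 46738131261053976 = 4161595844541127714, q_13 = 2·47709032936610328 + 1083794968916083 = 96501860842136739 → 4161595844541127714/96501860842136739
APPEND 6: p_14 = 6·4161595844541127714 + 2057428856640036869 = 27027003923886803153, q_14 = 6·96501860842136739 + 47709032936610328 = 626720197989430762 → 27027003923886803153/626720197989430762
APPEND 49: p_15 = 49·27027003923886803153 + 4161595844541127714 = 1328484788114994482211, q_15 = 49·626720197989430762 + 96501860842136739 = 30805791562324244077 → 1328484788114994482211/30805791562324244077
APPEND 40: p_16 = 40·1328484788114994482211 + 27027003923886803153 = 53166418528523666091593, q_16 = 40·30805791562324244077 + 626720197989430762 = 1232858382690959193842 → 53166418528523666091593/1232858382690959193842
APPEND 9: p_17 = 9·53166418528523666091593 + 1328484788114994482211 = 479826251544827989306548, q_17 = 9·1232858382690959193842 + 30805791562324244077 = 11126531235780956988655 → 479826251544827989306548/11126531235780956988655
APPEND 31: p_18 = 31·479826251544827989306548 + 53166418528523666091593 = 14927780216418191334594581, q_18 = 31·11126531235780956988655 + 1232858382690959193842 = 346155326691900625842147 → 14927780216418191334594581/346155326691900625842147
APPEND 13: p_19 = 13·14927780216418191334594581 + 479826251544827989306548 = 194540969064981315339036101, q_19 = 13·346155326691900625842147 + 11126531235780956988655 = 4511145778230489092936566 → 194540969064981315339036101/4511145778230489092936566

43/1
499080/11573
626711139/14532596
9419643208/218428971
207858861715/4819969958
4998032324368/115897707963
135154731619651/3134058084959
951081153661925/22054304302676
4161595844541127714/96501860842136739
27027003923886803153/626720197989430762
1328484788114994482211/30805791562324244077
53166418528523666091593/1232858382690959193842
479826251544827989306548/11126531235780956988655
194540969064981315339036101/4511145778230489092936566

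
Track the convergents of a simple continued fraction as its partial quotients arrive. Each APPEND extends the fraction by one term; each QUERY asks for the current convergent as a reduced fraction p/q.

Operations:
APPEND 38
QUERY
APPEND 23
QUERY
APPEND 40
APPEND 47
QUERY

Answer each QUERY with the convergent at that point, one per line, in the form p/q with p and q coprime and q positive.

APPEND 38: p_0 = 38·1 + 0 = 38, q_0 = 38·0 + 1 = 1 → 38/1
APPEND 23: p_1 = 23·38 + 1 = 875, q_1 = 23·1 + 0 = 23 → 875/23
APPEND 40: p_2 = 40·875 + 38 = 35038, q_2 = 40·23 + 1 = 921 → 35038/921
APPEND 47: p_3 = 47·35038 + 875 = 1647661, q_3 = 47·921 + 23 = 43310 → 1647661/43310

38/1
875/23
1647661/43310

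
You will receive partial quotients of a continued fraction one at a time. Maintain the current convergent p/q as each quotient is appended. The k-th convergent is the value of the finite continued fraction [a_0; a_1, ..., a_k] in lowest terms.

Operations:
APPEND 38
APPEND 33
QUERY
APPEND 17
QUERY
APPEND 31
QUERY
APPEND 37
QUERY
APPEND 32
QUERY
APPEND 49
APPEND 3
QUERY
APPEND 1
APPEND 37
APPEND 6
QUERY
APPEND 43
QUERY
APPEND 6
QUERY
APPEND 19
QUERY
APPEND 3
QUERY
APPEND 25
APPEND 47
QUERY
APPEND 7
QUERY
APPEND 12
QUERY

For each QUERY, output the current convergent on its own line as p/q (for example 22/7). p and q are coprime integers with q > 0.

1255/33
21373/562
663818/17455
24582639/646397
787308266/20702159
116595371285/3065858723
35308739375344/928438285491
1524134716692523/40076905838543
9180117039530482/241389873316749
175946358467771681/4626484498856774
537019192442845525/14120843369887071
639804049160771606407/16823556574433463874
4492229770294940154655/118122543589780280667
54546561292700053462267/1434294079651796831878

APPEND 38: p_0 = 38·1 + 0 = 38, q_0 = 38·0 + 1 = 1 → 38/1
APPEND 33: p_1 = 33·38 + 1 = 1255, q_1 = 33·1 + 0 = 33 → 1255/33
APPEND 17: p_2 = 17·1255 + 38 = 21373, q_2 = 17·33 + 1 = 562 → 21373/562
APPEND 31: p_3 = 31·21373 + 1255 = 663818, q_3 = 31·562 + 33 = 17455 → 663818/17455
APPEND 37: p_4 = 37·663818 + 21373 = 24582639, q_4 = 37·17455 + 562 = 646397 → 24582639/646397
APPEND 32: p_5 = 32·24582639 + 663818 = 787308266, q_5 = 32·646397 + 17455 = 20702159 → 787308266/20702159
APPEND 49: p_6 = 49·787308266 + 24582639 = 38602687673, q_6 = 49·20702159 + 646397 = 1015052188 → 38602687673/1015052188
APPEND 3: p_7 = 3·38602687673 + 787308266 = 116595371285, q_7 = 3·1015052188 + 20702159 = 3065858723 → 116595371285/3065858723
APPEND 1: p_8 = 1·116595371285 + 38602687673 = 155198058958, q_8 = 1·3065858723 + 1015052188 = 4080910911 → 155198058958/4080910911
APPEND 37: p_9 = 37·155198058958 + 116595371285 = 5858923552731, q_9 = 37·4080910911 + 3065858723 = 154059562430 → 5858923552731/154059562430
APPEND 6: p_10 = 6·5858923552731 + 155198058958 = 35308739375344, q_10 = 6·154059562430 + 4080910911 = 928438285491 → 35308739375344/928438285491
APPEND 43: p_11 = 43·35308739375344 + 5858923552731 = 1524134716692523, q_11 = 43·928438285491 + 154059562430 = 40076905838543 → 1524134716692523/40076905838543
APPEND 6: p_12 = 6·1524134716692523 + 35308739375344 = 9180117039530482, q_12 = 6·40076905838543 + 928438285491 = 241389873316749 → 9180117039530482/241389873316749
APPEND 19: p_13 = 19·9180117039530482 + 1524134716692523 = 175946358467771681, q_13 = 19·241389873316749 + 40076905838543 = 4626484498856774 → 175946358467771681/4626484498856774
APPEND 3: p_14 = 3·175946358467771681 + 9180117039530482 = 537019192442845525, q_14 = 3·4626484498856774 + 241389873316749 = 14120843369887071 → 537019192442845525/14120843369887071
APPEND 25: p_15 = 25·537019192442845525 + 175946358467771681 = 13601426169538909806, q_15 = 25·14120843369887071 + 4626484498856774 = 357647568746033549 → 13601426169538909806/357647568746033549
APPEND 47: p_16 = 47·13601426169538909806 + 537019192442845525 = 639804049160771606407, q_16 = 47·357647568746033549 + 14120843369887071 = 16823556574433463874 → 639804049160771606407/16823556574433463874
APPEND 7: p_17 = 7·639804049160771606407 + 13601426169538909806 = 4492229770294940154655, q_17 = 7·16823556574433463874 + 357647568746033549 = 118122543589780280667 → 4492229770294940154655/118122543589780280667
APPEND 12: p_18 = 12·4492229770294940154655 + 639804049160771606407 = 54546561292700053462267, q_18 = 12·118122543589780280667 + 16823556574433463874 = 1434294079651796831878 → 54546561292700053462267/1434294079651796831878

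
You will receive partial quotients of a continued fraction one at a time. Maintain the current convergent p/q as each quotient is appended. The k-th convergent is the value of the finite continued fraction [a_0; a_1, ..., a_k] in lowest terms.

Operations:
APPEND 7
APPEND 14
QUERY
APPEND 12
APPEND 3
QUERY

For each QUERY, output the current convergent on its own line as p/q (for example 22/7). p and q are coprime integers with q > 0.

APPEND 7: p_0 = 7·1 + 0 = 7, q_0 = 7·0 + 1 = 1 → 7/1
APPEND 14: p_1 = 14·7 + 1 = 99, q_1 = 14·1 + 0 = 14 → 99/14
APPEND 12: p_2 = 12·99 + 7 = 1195, q_2 = 12·14 + 1 = 169 → 1195/169
APPEND 3: p_3 = 3·1195 + 99 = 3684, q_3 = 3·169 + 14 = 521 → 3684/521

99/14
3684/521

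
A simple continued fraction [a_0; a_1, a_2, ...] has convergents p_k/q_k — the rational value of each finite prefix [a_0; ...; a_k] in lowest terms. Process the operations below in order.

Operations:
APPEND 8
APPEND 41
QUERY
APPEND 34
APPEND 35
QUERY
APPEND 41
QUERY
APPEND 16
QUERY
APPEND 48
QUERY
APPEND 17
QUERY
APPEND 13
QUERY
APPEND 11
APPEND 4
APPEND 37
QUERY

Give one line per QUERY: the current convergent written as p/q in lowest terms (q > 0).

329/41
392119/48866
16088073/2004901
257801287/32127282
12390549849/1544114437
210897148720/26282072711
2754053483209/343211059680
4647217313017564/579137764857619

APPEND 8: p_0 = 8·1 + 0 = 8, q_0 = 8·0 + 1 = 1 → 8/1
APPEND 41: p_1 = 41·8 + 1 = 329, q_1 = 41·1 + 0 = 41 → 329/41
APPEND 34: p_2 = 34·329 + 8 = 11194, q_2 = 34·41 + 1 = 1395 → 11194/1395
APPEND 35: p_3 = 35·11194 + 329 = 392119, q_3 = 35·1395 + 41 = 48866 → 392119/48866
APPEND 41: p_4 = 41·392119 + 11194 = 16088073, q_4 = 41·48866 + 1395 = 2004901 → 16088073/2004901
APPEND 16: p_5 = 16·16088073 + 392119 = 257801287, q_5 = 16·2004901 + 48866 = 32127282 → 257801287/32127282
APPEND 48: p_6 = 48·257801287 + 16088073 = 12390549849, q_6 = 48·32127282 + 2004901 = 1544114437 → 12390549849/1544114437
APPEND 17: p_7 = 17·12390549849 + 257801287 = 210897148720, q_7 = 17·1544114437 + 32127282 = 26282072711 → 210897148720/26282072711
APPEND 13: p_8 = 13·210897148720 + 12390549849 = 2754053483209, q_8 = 13·26282072711 + 1544114437 = 343211059680 → 2754053483209/343211059680
APPEND 11: p_9 = 11·2754053483209 + 210897148720 = 30505485464019, q_9 = 11·343211059680 + 26282072711 = 3801603729191 → 30505485464019/3801603729191
APPEND 4: p_10 = 4·30505485464019 + 2754053483209 = 124775995339285, q_10 = 4·3801603729191 + 343211059680 = 15549625976444 → 124775995339285/15549625976444
APPEND 37: p_11 = 37·124775995339285 + 30505485464019 = 4647217313017564, q_11 = 37·15549625976444 + 3801603729191 = 579137764857619 → 4647217313017564/579137764857619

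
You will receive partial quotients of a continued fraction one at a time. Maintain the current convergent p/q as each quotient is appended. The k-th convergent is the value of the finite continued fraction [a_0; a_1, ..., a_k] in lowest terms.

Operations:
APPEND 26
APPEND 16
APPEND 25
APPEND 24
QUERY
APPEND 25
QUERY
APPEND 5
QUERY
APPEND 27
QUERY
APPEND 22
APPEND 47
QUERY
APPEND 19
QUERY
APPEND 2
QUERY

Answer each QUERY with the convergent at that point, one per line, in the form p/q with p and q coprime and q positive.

APPEND 26: p_0 = 26·1 + 0 = 26, q_0 = 26·0 + 1 = 1 → 26/1
APPEND 16: p_1 = 16·26 + 1 = 417, q_1 = 16·1 + 0 = 16 → 417/16
APPEND 25: p_2 = 25·417 + 26 = 10451, q_2 = 25·16 + 1 = 401 → 10451/401
APPEND 24: p_3 = 24·10451 + 417 = 251241, q_3 = 24·401 + 16 = 9640 → 251241/9640
APPEND 25: p_4 = 25·251241 + 10451 = 6291476, q_4 = 25·9640 + 401 = 241401 → 6291476/241401
APPEND 5: p_5 = 5·6291476 + 251241 = 31708621, q_5 = 5·241401 + 9640 = 1216645 → 31708621/1216645
APPEND 27: p_6 = 27·31708621 + 6291476 = 862424243, q_6 = 27·1216645 + 241401 = 33090816 → 862424243/33090816
APPEND 22: p_7 = 22·862424243 + 31708621 = 19005041967, q_7 = 22·33090816 + 1216645 = 729214597 → 19005041967/729214597
APPEND 47: p_8 = 47·19005041967 + 862424243 = 894099396692, q_8 = 47·729214597 + 33090816 = 34306176875 → 894099396692/34306176875
APPEND 19: p_9 = 19·894099396692 + 19005041967 = 17006893579115, q_9 = 19·34306176875 + 729214597 = 652546575222 → 17006893579115/652546575222
APPEND 2: p_10 = 2·17006893579115 + 894099396692 = 34907886554922, q_10 = 2·652546575222 + 34306176875 = 1339399327319 → 34907886554922/1339399327319

251241/9640
6291476/241401
31708621/1216645
862424243/33090816
894099396692/34306176875
17006893579115/652546575222
34907886554922/1339399327319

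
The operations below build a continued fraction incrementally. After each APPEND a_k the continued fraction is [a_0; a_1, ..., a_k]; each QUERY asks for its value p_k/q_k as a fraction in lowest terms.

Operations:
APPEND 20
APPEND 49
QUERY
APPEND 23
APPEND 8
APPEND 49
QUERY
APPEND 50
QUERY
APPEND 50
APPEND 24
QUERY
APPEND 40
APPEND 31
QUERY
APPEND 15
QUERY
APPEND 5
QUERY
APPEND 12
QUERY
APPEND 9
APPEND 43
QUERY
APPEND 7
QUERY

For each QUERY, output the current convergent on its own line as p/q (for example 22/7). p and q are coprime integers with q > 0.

981/49
8923188/445705
446341045/22294323
536269751557/26786178843
666202866920815/33276217961668
10014516119849943/500215831740595
50738783466170530/2534355376664643
618879917713896303/30912480351716311
242307175762037098354/12103019657662508317
1701770888377150925735/85001884282179669661

APPEND 20: p_0 = 20·1 + 0 = 20, q_0 = 20·0 + 1 = 1 → 20/1
APPEND 49: p_1 = 49·20 + 1 = 981, q_1 = 49·1 + 0 = 49 → 981/49
APPEND 23: p_2 = 23·981 + 20 = 22583, q_2 = 23·49 + 1 = 1128 → 22583/1128
APPEND 8: p_3 = 8·22583 + 981 = 181645, q_3 = 8·1128 + 49 = 9073 → 181645/9073
APPEND 49: p_4 = 49·181645 + 22583 = 8923188, q_4 = 49·9073 + 1128 = 445705 → 8923188/445705
APPEND 50: p_5 = 50·8923188 + 181645 = 446341045, q_5 = 50·445705 + 9073 = 22294323 → 446341045/22294323
APPEND 50: p_6 = 50·446341045 + 8923188 = 22325975438, q_6 = 50·22294323 + 445705 = 1115161855 → 22325975438/1115161855
APPEND 24: p_7 = 24·22325975438 + 446341045 = 536269751557, q_7 = 24·1115161855 + 22294323 = 26786178843 → 536269751557/26786178843
APPEND 40: p_8 = 40·536269751557 + 22325975438 = 21473116037718, q_8 = 40·26786178843 + 1115161855 = 1072562315575 → 21473116037718/1072562315575
APPEND 31: p_9 = 31·21473116037718 + 536269751557 = 666202866920815, q_9 = 31·1072562315575 + 26786178843 = 33276217961668 → 666202866920815/33276217961668
APPEND 15: p_10 = 15·666202866920815 + 21473116037718 = 10014516119849943, q_10 = 15·33276217961668 + 1072562315575 = 500215831740595 → 10014516119849943/500215831740595
APPEND 5: p_11 = 5·10014516119849943 + 666202866920815 = 50738783466170530, q_11 = 5·500215831740595 + 33276217961668 = 2534355376664643 → 50738783466170530/2534355376664643
APPEND 12: p_12 = 12·50738783466170530 + 10014516119849943 = 618879917713896303, q_12 = 12·2534355376664643 + 500215831740595 = 30912480351716311 → 618879917713896303/30912480351716311
APPEND 9: p_13 = 9·618879917713896303 + 50738783466170530 = 5620658042891237257, q_13 = 9·30912480351716311 + 2534355376664643 = 280746678542111442 → 5620658042891237257/280746678542111442
APPEND 43: p_14 = 43·5620658042891237257 + 618879917713896303 = 242307175762037098354, q_14 = 43·280746678542111442 + 30912480351716311 = 12103019657662508317 → 242307175762037098354/12103019657662508317
APPEND 7: p_15 = 7·242307175762037098354 + 5620658042891237257 = 1701770888377150925735, q_15 = 7·12103019657662508317 + 280746678542111442 = 85001884282179669661 → 1701770888377150925735/85001884282179669661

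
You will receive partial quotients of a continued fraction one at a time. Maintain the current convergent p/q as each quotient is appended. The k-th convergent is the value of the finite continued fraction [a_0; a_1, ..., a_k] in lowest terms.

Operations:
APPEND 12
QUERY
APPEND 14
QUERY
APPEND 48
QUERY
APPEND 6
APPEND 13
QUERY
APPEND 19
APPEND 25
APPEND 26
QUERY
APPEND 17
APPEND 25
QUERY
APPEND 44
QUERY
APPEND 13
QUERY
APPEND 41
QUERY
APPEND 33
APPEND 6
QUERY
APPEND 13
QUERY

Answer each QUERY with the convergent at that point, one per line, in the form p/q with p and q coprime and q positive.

APPEND 12: p_0 = 12·1 + 0 = 12, q_0 = 12·0 + 1 = 1 → 12/1
APPEND 14: p_1 = 14·12 + 1 = 169, q_1 = 14·1 + 0 = 14 → 169/14
APPEND 48: p_2 = 48·169 + 12 = 8124, q_2 = 48·14 + 1 = 673 → 8124/673
APPEND 6: p_3 = 6·8124 + 169 = 48913, q_3 = 6·673 + 14 = 4052 → 48913/4052
APPEND 13: p_4 = 13·48913 + 8124 = 643993, q_4 = 13·4052 + 673 = 53349 → 643993/53349
APPEND 19: p_5 = 19·643993 + 48913 = 12284780, q_5 = 19·53349 + 4052 = 1017683 → 12284780/1017683
APPEND 25: p_6 = 25·12284780 + 643993 = 307763493, q_6 = 25·1017683 + 53349 = 25495424 → 307763493/25495424
APPEND 26: p_7 = 26·307763493 + 12284780 = 8014135598, q_7 = 26·25495424 + 1017683 = 663898707 → 8014135598/663898707
APPEND 17: p_8 = 17·8014135598 + 307763493 = 136548068659, q_8 = 17·663898707 + 25495424 = 11311773443 → 136548068659/11311773443
APPEND 25: p_9 = 25·136548068659 + 8014135598 = 3421715852073, q_9 = 25·11311773443 + 663898707 = 283458234782 → 3421715852073/283458234782
APPEND 44: p_10 = 44·3421715852073 + 136548068659 = 150692045559871, q_10 = 44·283458234782 + 11311773443 = 12483474103851 → 150692045559871/12483474103851
APPEND 13: p_11 = 13·150692045559871 + 3421715852073 = 1962418308130396, q_11 = 13·12483474103851 + 283458234782 = 162568621584845 → 1962418308130396/162568621584845
APPEND 41: p_12 = 41·1962418308130396 + 150692045559871 = 80609842678906107, q_12 = 41·162568621584845 + 12483474103851 = 6677796959082496 → 80609842678906107/6677796959082496
APPEND 33: p_13 = 33·80609842678906107 + 1962418308130396 = 2662087226712031927, q_13 = 33·6677796959082496 + 162568621584845 = 220529868271307213 → 2662087226712031927/220529868271307213
APPEND 6: p_14 = 6·2662087226712031927 + 80609842678906107 = 16053133202951097669, q_14 = 6·220529868271307213 + 6677796959082496 = 1329857006586925774 → 16053133202951097669/1329857006586925774
APPEND 13: p_15 = 13·16053133202951097669 + 2662087226712031927 = 211352818865076301624, q_15 = 13·1329857006586925774 + 220529868271307213 = 17508670953901342275 → 211352818865076301624/17508670953901342275

12/1
169/14
8124/673
643993/53349
8014135598/663898707
3421715852073/283458234782
150692045559871/12483474103851
1962418308130396/162568621584845
80609842678906107/6677796959082496
16053133202951097669/1329857006586925774
211352818865076301624/17508670953901342275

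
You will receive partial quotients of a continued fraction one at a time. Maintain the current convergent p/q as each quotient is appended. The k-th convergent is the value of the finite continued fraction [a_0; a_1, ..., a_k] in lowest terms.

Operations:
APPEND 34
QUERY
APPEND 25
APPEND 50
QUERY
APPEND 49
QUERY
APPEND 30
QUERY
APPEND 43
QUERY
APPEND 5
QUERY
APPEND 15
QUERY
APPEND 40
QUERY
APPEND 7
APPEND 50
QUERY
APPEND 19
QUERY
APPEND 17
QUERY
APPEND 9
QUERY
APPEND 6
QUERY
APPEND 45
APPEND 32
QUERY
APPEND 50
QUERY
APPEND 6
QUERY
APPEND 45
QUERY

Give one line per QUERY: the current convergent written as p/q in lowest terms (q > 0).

APPEND 34: p_0 = 34·1 + 0 = 34, q_0 = 34·0 + 1 = 1 → 34/1
APPEND 25: p_1 = 25·34 + 1 = 851, q_1 = 25·1 + 0 = 25 → 851/25
APPEND 50: p_2 = 50·851 + 34 = 42584, q_2 = 50·25 + 1 = 1251 → 42584/1251
APPEND 49: p_3 = 49·42584 + 851 = 2087467, q_3 = 49·1251 + 25 = 61324 → 2087467/61324
APPEND 30: p_4 = 30·2087467 + 42584 = 62666594, q_4 = 30·61324 + 1251 = 1840971 → 62666594/1840971
APPEND 43: p_5 = 43·62666594 + 2087467 = 2696751009, q_5 = 43·1840971 + 61324 = 79223077 → 2696751009/79223077
APPEND 5: p_6 = 5·2696751009 + 62666594 = 13546421639, q_6 = 5·79223077 + 1840971 = 397956356 → 13546421639/397956356
APPEND 15: p_7 = 15·13546421639 + 2696751009 = 205893075594, q_7 = 15·397956356 + 79223077 = 6048568417 → 205893075594/6048568417
APPEND 40: p_8 = 40·205893075594 + 13546421639 = 8249269445399, q_8 = 40·6048568417 + 397956356 = 242340693036 → 8249269445399/242340693036
APPEND 7: p_9 = 7·8249269445399 + 205893075594 = 57950779193387, q_9 = 7·242340693036 + 6048568417 = 1702433419669 → 57950779193387/1702433419669
APPEND 50: p_10 = 50·57950779193387 + 8249269445399 = 2905788229114749, q_10 = 50·1702433419669 + 242340693036 = 85364011676486 → 2905788229114749/85364011676486
APPEND 19: p_11 = 19·2905788229114749 + 57950779193387 = 55267927132373618, q_11 = 19·85364011676486 + 1702433419669 = 1623618655272903 → 55267927132373618/1623618655272903
APPEND 17: p_12 = 17·55267927132373618 + 2905788229114749 = 942460549479466255, q_12 = 17·1623618655272903 + 85364011676486 = 27686881151315837 → 942460549479466255/27686881151315837
APPEND 9: p_13 = 9·942460549479466255 + 55267927132373618 = 8537412872447569913, q_13 = 9·27686881151315837 + 1623618655272903 = 250805549017115436 → 8537412872447569913/250805549017115436
APPEND 6: p_14 = 6·8537412872447569913 + 942460549479466255 = 52166937784164885733, q_14 = 6·250805549017115436 + 27686881151315837 = 1532520175254008453 → 52166937784164885733/1532520175254008453
APPEND 45: p_15 = 45·52166937784164885733 + 8537412872447569913 = 2356049613159867427898, q_15 = 45·1532520175254008453 + 250805549017115436 = 69214213435447495821 → 2356049613159867427898/69214213435447495821
APPEND 32: p_16 = 32·2356049613159867427898 + 52166937784164885733 = 75445754558899922578469, q_16 = 32·69214213435447495821 + 1532520175254008453 = 2216387350109573874725 → 75445754558899922578469/2216387350109573874725
APPEND 50: p_17 = 50·75445754558899922578469 + 2356049613159867427898 = 3774643777558155996351348, q_17 = 50·2216387350109573874725 + 69214213435447495821 = 110888581718914141232071 → 3774643777558155996351348/110888581718914141232071
APPEND 6: p_18 = 6·3774643777558155996351348 + 75445754558899922578469 = 22723308419907835900686557, q_18 = 6·110888581718914141232071 + 2216387350109573874725 = 667547877663594421267151 → 22723308419907835900686557/667547877663594421267151
APPEND 45: p_19 = 45·22723308419907835900686557 + 3774643777558155996351348 = 1026323522673410771527246413, q_19 = 45·667547877663594421267151 + 110888581718914141232071 = 30150543076580663098253866 → 1026323522673410771527246413/30150543076580663098253866

34/1
42584/1251
2087467/61324
62666594/1840971
2696751009/79223077
13546421639/397956356
205893075594/6048568417
8249269445399/242340693036
2905788229114749/85364011676486
55267927132373618/1623618655272903
942460549479466255/27686881151315837
8537412872447569913/250805549017115436
52166937784164885733/1532520175254008453
75445754558899922578469/2216387350109573874725
3774643777558155996351348/110888581718914141232071
22723308419907835900686557/667547877663594421267151
1026323522673410771527246413/30150543076580663098253866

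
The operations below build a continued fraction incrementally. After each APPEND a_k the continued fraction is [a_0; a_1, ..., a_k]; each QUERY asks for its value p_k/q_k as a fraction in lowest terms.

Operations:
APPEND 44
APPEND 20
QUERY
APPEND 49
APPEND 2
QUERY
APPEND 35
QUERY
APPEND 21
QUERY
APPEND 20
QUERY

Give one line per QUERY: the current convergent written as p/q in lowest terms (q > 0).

APPEND 44: p_0 = 44·1 + 0 = 44, q_0 = 44·0 + 1 = 1 → 44/1
APPEND 20: p_1 = 20·44 + 1 = 881, q_1 = 20·1 + 0 = 20 → 881/20
APPEND 49: p_2 = 49·881 + 44 = 43213, q_2 = 49·20 + 1 = 981 → 43213/981
APPEND 2: p_3 = 2·43213 + 881 = 87307, q_3 = 2·981 + 20 = 1982 → 87307/1982
APPEND 35: p_4 = 35·87307 + 43213 = 3098958, q_4 = 35·1982 + 981 = 70351 → 3098958/70351
APPEND 21: p_5 = 21·3098958 + 87307 = 65165425, q_5 = 21·70351 + 1982 = 1479353 → 65165425/1479353
APPEND 20: p_6 = 20·65165425 + 3098958 = 1306407458, q_6 = 20·1479353 + 70351 = 29657411 → 1306407458/29657411

881/20
87307/1982
3098958/70351
65165425/1479353
1306407458/29657411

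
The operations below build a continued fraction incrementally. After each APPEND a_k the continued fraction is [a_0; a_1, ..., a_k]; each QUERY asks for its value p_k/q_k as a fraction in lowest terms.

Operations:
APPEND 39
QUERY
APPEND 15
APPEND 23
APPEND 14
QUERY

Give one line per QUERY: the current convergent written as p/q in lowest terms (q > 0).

39/1
189824/4859

APPEND 39: p_0 = 39·1 + 0 = 39, q_0 = 39·0 + 1 = 1 → 39/1
APPEND 15: p_1 = 15·39 + 1 = 586, q_1 = 15·1 + 0 = 15 → 586/15
APPEND 23: p_2 = 23·586 + 39 = 13517, q_2 = 23·15 + 1 = 346 → 13517/346
APPEND 14: p_3 = 14·13517 + 586 = 189824, q_3 = 14·346 + 15 = 4859 → 189824/4859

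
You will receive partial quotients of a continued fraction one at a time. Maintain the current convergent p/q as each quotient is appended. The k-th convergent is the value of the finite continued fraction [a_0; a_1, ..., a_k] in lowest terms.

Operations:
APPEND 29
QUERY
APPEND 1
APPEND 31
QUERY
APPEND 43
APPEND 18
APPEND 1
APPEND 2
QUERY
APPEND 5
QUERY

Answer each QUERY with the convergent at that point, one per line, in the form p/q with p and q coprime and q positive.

29/1
959/32
2313829/77208
12354177/412235

APPEND 29: p_0 = 29·1 + 0 = 29, q_0 = 29·0 + 1 = 1 → 29/1
APPEND 1: p_1 = 1·29 + 1 = 30, q_1 = 1·1 + 0 = 1 → 30/1
APPEND 31: p_2 = 31·30 + 29 = 959, q_2 = 31·1 + 1 = 32 → 959/32
APPEND 43: p_3 = 43·959 + 30 = 41267, q_3 = 43·32 + 1 = 1377 → 41267/1377
APPEND 18: p_4 = 18·41267 + 959 = 743765, q_4 = 18·1377 + 32 = 24818 → 743765/24818
APPEND 1: p_5 = 1·743765 + 41267 = 785032, q_5 = 1·24818 + 1377 = 26195 → 785032/26195
APPEND 2: p_6 = 2·785032 + 743765 = 2313829, q_6 = 2·26195 + 24818 = 77208 → 2313829/77208
APPEND 5: p_7 = 5·2313829 + 785032 = 12354177, q_7 = 5·77208 + 26195 = 412235 → 12354177/412235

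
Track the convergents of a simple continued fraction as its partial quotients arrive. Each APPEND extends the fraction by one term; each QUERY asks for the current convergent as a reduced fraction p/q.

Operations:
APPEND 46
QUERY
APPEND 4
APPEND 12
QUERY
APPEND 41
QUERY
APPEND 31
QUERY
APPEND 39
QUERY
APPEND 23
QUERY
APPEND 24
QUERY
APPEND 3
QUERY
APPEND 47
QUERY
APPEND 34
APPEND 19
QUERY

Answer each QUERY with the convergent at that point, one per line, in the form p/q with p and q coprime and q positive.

46/1
2266/49
93091/2013
2888087/62452
112728484/2437641
2595643219/56128195
62408165740/1349514321
189820140439/4104671158
8983954766373/194269058747
5816225316511672/125770069761311

APPEND 46: p_0 = 46·1 + 0 = 46, q_0 = 46·0 + 1 = 1 → 46/1
APPEND 4: p_1 = 4·46 + 1 = 185, q_1 = 4·1 + 0 = 4 → 185/4
APPEND 12: p_2 = 12·185 + 46 = 2266, q_2 = 12·4 + 1 = 49 → 2266/49
APPEND 41: p_3 = 41·2266 + 185 = 93091, q_3 = 41·49 + 4 = 2013 → 93091/2013
APPEND 31: p_4 = 31·93091 + 2266 = 2888087, q_4 = 31·2013 + 49 = 62452 → 2888087/62452
APPEND 39: p_5 = 39·2888087 + 93091 = 112728484, q_5 = 39·62452 + 2013 = 2437641 → 112728484/2437641
APPEND 23: p_6 = 23·112728484 + 2888087 = 2595643219, q_6 = 23·2437641 + 62452 = 56128195 → 2595643219/56128195
APPEND 24: p_7 = 24·2595643219 + 112728484 = 62408165740, q_7 = 24·56128195 + 2437641 = 1349514321 → 62408165740/1349514321
APPEND 3: p_8 = 3·62408165740 + 2595643219 = 189820140439, q_8 = 3·1349514321 + 56128195 = 4104671158 → 189820140439/4104671158
APPEND 47: p_9 = 47·189820140439 + 62408165740 = 8983954766373, q_9 = 47·4104671158 + 1349514321 = 194269058747 → 8983954766373/194269058747
APPEND 34: p_10 = 34·8983954766373 + 189820140439 = 305644282197121, q_10 = 34·194269058747 + 4104671158 = 6609252668556 → 305644282197121/6609252668556
APPEND 19: p_11 = 19·305644282197121 + 8983954766373 = 5816225316511672, q_11 = 19·6609252668556 + 194269058747 = 125770069761311 → 5816225316511672/125770069761311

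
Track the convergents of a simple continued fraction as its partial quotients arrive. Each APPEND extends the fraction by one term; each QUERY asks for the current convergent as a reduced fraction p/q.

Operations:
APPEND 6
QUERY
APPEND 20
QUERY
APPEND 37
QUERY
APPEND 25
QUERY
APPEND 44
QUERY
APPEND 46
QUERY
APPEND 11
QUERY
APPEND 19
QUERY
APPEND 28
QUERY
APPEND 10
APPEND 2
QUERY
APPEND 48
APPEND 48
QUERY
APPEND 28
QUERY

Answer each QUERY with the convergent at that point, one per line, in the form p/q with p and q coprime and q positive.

6/1
121/20
4483/741
112196/18545
4941107/816721
227403118/37587711
2506375405/414281542
47848535813/7908937009
1342265378169/221864517794
28283270013175/4674972747692
65839521491608519/10882686780947612
1844877669227988435/304941855112537301

APPEND 6: p_0 = 6·1 + 0 = 6, q_0 = 6·0 + 1 = 1 → 6/1
APPEND 20: p_1 = 20·6 + 1 = 121, q_1 = 20·1 + 0 = 20 → 121/20
APPEND 37: p_2 = 37·121 + 6 = 4483, q_2 = 37·20 + 1 = 741 → 4483/741
APPEND 25: p_3 = 25·4483 + 121 = 112196, q_3 = 25·741 + 20 = 18545 → 112196/18545
APPEND 44: p_4 = 44·112196 + 4483 = 4941107, q_4 = 44·18545 + 741 = 816721 → 4941107/816721
APPEND 46: p_5 = 46·4941107 + 112196 = 227403118, q_5 = 46·816721 + 18545 = 37587711 → 227403118/37587711
APPEND 11: p_6 = 11·227403118 + 4941107 = 2506375405, q_6 = 11·37587711 + 816721 = 414281542 → 2506375405/414281542
APPEND 19: p_7 = 19·2506375405 + 227403118 = 47848535813, q_7 = 19·414281542 + 37587711 = 7908937009 → 47848535813/7908937009
APPEND 28: p_8 = 28·47848535813 + 2506375405 = 1342265378169, q_8 = 28·7908937009 + 414281542 = 221864517794 → 1342265378169/221864517794
APPEND 10: p_9 = 10·1342265378169 + 47848535813 = 13470502317503, q_9 = 10·221864517794 + 7908937009 = 2226554114949 → 13470502317503/2226554114949
APPEND 2: p_10 = 2·13470502317503 + 1342265378169 = 28283270013175, q_10 = 2·2226554114949 + 221864517794 = 4674972747692 → 28283270013175/4674972747692
APPEND 48: p_11 = 48·28283270013175 + 13470502317503 = 1371067462949903, q_11 = 48·4674972747692 + 2226554114949 = 226625246004165 → 1371067462949903/226625246004165
APPEND 48: p_12 = 48·1371067462949903 + 28283270013175 = 65839521491608519, q_12 = 48·226625246004165 + 4674972747692 = 10882686780947612 → 65839521491608519/10882686780947612
APPEND 28: p_13 = 28·65839521491608519 + 1371067462949903 = 1844877669227988435, q_13 = 28·10882686780947612 + 226625246004165 = 304941855112537301 → 1844877669227988435/304941855112537301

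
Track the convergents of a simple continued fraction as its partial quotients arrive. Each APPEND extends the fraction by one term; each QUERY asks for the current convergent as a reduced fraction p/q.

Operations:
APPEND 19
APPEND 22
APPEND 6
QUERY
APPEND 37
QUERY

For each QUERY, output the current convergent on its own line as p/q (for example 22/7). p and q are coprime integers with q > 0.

2533/133
94140/4943

APPEND 19: p_0 = 19·1 + 0 = 19, q_0 = 19·0 + 1 = 1 → 19/1
APPEND 22: p_1 = 22·19 + 1 = 419, q_1 = 22·1 + 0 = 22 → 419/22
APPEND 6: p_2 = 6·419 + 19 = 2533, q_2 = 6·22 + 1 = 133 → 2533/133
APPEND 37: p_3 = 37·2533 + 419 = 94140, q_3 = 37·133 + 22 = 4943 → 94140/4943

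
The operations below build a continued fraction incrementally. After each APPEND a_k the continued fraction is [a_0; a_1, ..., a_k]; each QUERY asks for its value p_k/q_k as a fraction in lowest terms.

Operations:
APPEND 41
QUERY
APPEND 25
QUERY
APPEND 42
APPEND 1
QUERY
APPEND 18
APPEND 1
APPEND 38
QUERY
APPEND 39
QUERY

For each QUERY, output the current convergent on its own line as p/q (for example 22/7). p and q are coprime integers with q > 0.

APPEND 41: p_0 = 41·1 + 0 = 41, q_0 = 41·0 + 1 = 1 → 41/1
APPEND 25: p_1 = 25·41 + 1 = 1026, q_1 = 25·1 + 0 = 25 → 1026/25
APPEND 42: p_2 = 42·1026 + 41 = 43133, q_2 = 42·25 + 1 = 1051 → 43133/1051
APPEND 1: p_3 = 1·43133 + 1026 = 44159, q_3 = 1·1051 + 25 = 1076 → 44159/1076
APPEND 18: p_4 = 18·44159 + 43133 = 837995, q_4 = 18·1076 + 1051 = 20419 → 837995/20419
APPEND 1: p_5 = 1·837995 + 44159 = 882154, q_5 = 1·20419 + 1076 = 21495 → 882154/21495
APPEND 38: p_6 = 38·882154 + 837995 = 34359847, q_6 = 38·21495 + 20419 = 837229 → 34359847/837229
APPEND 39: p_7 = 39·34359847 + 882154 = 1340916187, q_7 = 39·837229 + 21495 = 32673426 → 1340916187/32673426

41/1
1026/25
44159/1076
34359847/837229
1340916187/32673426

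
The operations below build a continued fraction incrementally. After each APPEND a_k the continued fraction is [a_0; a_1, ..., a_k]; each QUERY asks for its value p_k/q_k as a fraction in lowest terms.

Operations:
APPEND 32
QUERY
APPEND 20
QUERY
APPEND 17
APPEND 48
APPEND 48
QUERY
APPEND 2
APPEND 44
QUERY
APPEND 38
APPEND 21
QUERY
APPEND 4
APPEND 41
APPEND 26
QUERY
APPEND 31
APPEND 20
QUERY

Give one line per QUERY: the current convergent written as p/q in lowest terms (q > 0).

32/1
641/20
25222113/786965
2267878309/70760957
1813105127530/56571401321
7877481195943287/245788367904202
4897969778484695047/152823468308349622

APPEND 32: p_0 = 32·1 + 0 = 32, q_0 = 32·0 + 1 = 1 → 32/1
APPEND 20: p_1 = 20·32 + 1 = 641, q_1 = 20·1 + 0 = 20 → 641/20
APPEND 17: p_2 = 17·641 + 32 = 10929, q_2 = 17·20 + 1 = 341 → 10929/341
APPEND 48: p_3 = 48·10929 + 641 = 525233, q_3 = 48·341 + 20 = 16388 → 525233/16388
APPEND 48: p_4 = 48·525233 + 10929 = 25222113, q_4 = 48·16388 + 341 = 786965 → 25222113/786965
APPEND 2: p_5 = 2·25222113 + 525233 = 50969459, q_5 = 2·786965 + 16388 = 1590318 → 50969459/1590318
APPEND 44: p_6 = 44·50969459 + 25222113 = 2267878309, q_6 = 44·1590318 + 786965 = 70760957 → 2267878309/70760957
APPEND 38: p_7 = 38·2267878309 + 50969459 = 86230345201, q_7 = 38·70760957 + 1590318 = 2690506684 → 86230345201/2690506684
APPEND 21: p_8 = 21·86230345201 + 2267878309 = 1813105127530, q_8 = 21·2690506684 + 70760957 = 56571401321 → 1813105127530/56571401321
APPEND 4: p_9 = 4·1813105127530 + 86230345201 = 7338650855321, q_9 = 4·56571401321 + 2690506684 = 228976111968 → 7338650855321/228976111968
APPEND 41: p_10 = 41·7338650855321 + 1813105127530 = 302697790195691, q_10 = 41·228976111968 + 56571401321 = 9444591992009 → 302697790195691/9444591992009
APPEND 26: p_11 = 26·302697790195691 + 7338650855321 = 7877481195943287, q_11 = 26·9444591992009 + 228976111968 = 245788367904202 → 7877481195943287/245788367904202
APPEND 31: p_12 = 31·7877481195943287 + 302697790195691 = 244504614864437588, q_12 = 31·245788367904202 + 9444591992009 = 7628883997022271 → 244504614864437588/7628883997022271
APPEND 20: p_13 = 20·244504614864437588 + 7877481195943287 = 4897969778484695047, q_13 = 20·7628883997022271 + 245788367904202 = 152823468308349622 → 4897969778484695047/152823468308349622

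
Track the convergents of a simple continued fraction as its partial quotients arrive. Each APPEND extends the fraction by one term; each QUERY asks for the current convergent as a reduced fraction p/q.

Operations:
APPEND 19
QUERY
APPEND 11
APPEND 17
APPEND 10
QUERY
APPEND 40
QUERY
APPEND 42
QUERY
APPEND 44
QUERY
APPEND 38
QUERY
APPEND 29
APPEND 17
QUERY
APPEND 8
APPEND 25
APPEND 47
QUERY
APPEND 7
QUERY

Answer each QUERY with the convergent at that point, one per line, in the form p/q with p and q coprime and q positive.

19/1
36100/1891
1447589/75828
60834838/3186667
2678180461/140289176
101831692356/5334175355
50350385091701/2637467541362
479538908618364115/25119337299955606
3366966682663450331/176369362859864779

APPEND 19: p_0 = 19·1 + 0 = 19, q_0 = 19·0 + 1 = 1 → 19/1
APPEND 11: p_1 = 11·19 + 1 = 210, q_1 = 11·1 + 0 = 11 → 210/11
APPEND 17: p_2 = 17·210 + 19 = 3589, q_2 = 17·11 + 1 = 188 → 3589/188
APPEND 10: p_3 = 10·3589 + 210 = 36100, q_3 = 10·188 + 11 = 1891 → 36100/1891
APPEND 40: p_4 = 40·36100 + 3589 = 1447589, q_4 = 40·1891 + 188 = 75828 → 1447589/75828
APPEND 42: p_5 = 42·1447589 + 36100 = 60834838, q_5 = 42·75828 + 1891 = 3186667 → 60834838/3186667
APPEND 44: p_6 = 44·60834838 + 1447589 = 2678180461, q_6 = 44·3186667 + 75828 = 140289176 → 2678180461/140289176
APPEND 38: p_7 = 38·2678180461 + 60834838 = 101831692356, q_7 = 38·140289176 + 3186667 = 5334175355 → 101831692356/5334175355
APPEND 29: p_8 = 29·101831692356 + 2678180461 = 2955797258785, q_8 = 29·5334175355 + 140289176 = 154831374471 → 2955797258785/154831374471
APPEND 17: p_9 = 17·2955797258785 + 101831692356 = 50350385091701, q_9 = 17·154831374471 + 5334175355 = 2637467541362 → 50350385091701/2637467541362
APPEND 8: p_10 = 8·50350385091701 + 2955797258785 = 405758877992393, q_10 = 8·2637467541362 + 154831374471 = 21254571705367 → 405758877992393/21254571705367
APPEND 25: p_11 = 25·405758877992393 + 50350385091701 = 10194322334901526, q_11 = 25·21254571705367 + 2637467541362 = 534001760175537 → 10194322334901526/534001760175537
APPEND 47: p_12 = 47·10194322334901526 + 405758877992393 = 479538908618364115, q_12 = 47·534001760175537 + 21254571705367 = 25119337299955606 → 479538908618364115/25119337299955606
APPEND 7: p_13 = 7·479538908618364115 + 10194322334901526 = 3366966682663450331, q_13 = 7·25119337299955606 + 534001760175537 = 176369362859864779 → 3366966682663450331/176369362859864779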